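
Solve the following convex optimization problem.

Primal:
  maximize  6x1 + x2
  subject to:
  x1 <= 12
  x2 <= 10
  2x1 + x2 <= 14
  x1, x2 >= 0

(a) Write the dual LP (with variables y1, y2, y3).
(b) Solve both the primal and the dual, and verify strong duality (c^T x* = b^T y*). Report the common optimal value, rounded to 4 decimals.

The standard primal-dual pair for 'max c^T x s.t. A x <= b, x >= 0' is:
  Dual:  min b^T y  s.t.  A^T y >= c,  y >= 0.

So the dual LP is:
  minimize  12y1 + 10y2 + 14y3
  subject to:
    y1 + 2y3 >= 6
    y2 + y3 >= 1
    y1, y2, y3 >= 0

Solving the primal: x* = (7, 0).
  primal value c^T x* = 42.
Solving the dual: y* = (0, 0, 3).
  dual value b^T y* = 42.
Strong duality: c^T x* = b^T y*. Confirmed.

42


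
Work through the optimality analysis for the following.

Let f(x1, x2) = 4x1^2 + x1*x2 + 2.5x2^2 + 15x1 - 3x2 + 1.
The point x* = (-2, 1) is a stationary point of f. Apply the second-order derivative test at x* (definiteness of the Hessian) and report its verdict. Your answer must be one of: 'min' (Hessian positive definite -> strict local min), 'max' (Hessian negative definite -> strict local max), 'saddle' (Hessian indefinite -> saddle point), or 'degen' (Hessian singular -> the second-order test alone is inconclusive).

Compute the Hessian H = grad^2 f:
  H = [[8, 1], [1, 5]]
Verify stationarity: grad f(x*) = H x* + g = (0, 0).
Eigenvalues of H: 4.6972, 8.3028.
Both eigenvalues > 0, so H is positive definite -> x* is a strict local min.

min


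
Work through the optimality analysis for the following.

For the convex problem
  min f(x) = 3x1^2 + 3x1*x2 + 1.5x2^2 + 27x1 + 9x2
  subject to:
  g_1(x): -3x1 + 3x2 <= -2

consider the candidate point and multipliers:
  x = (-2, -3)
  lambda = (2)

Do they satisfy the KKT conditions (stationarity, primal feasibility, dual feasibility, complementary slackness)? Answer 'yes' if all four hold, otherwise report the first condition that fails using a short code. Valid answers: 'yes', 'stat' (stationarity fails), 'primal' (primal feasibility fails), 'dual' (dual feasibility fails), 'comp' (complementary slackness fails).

Gradient of f: grad f(x) = Q x + c = (6, -6)
Constraint values g_i(x) = a_i^T x - b_i:
  g_1((-2, -3)) = -1
Stationarity residual: grad f(x) + sum_i lambda_i a_i = (0, 0)
  -> stationarity OK
Primal feasibility (all g_i <= 0): OK
Dual feasibility (all lambda_i >= 0): OK
Complementary slackness (lambda_i * g_i(x) = 0 for all i): FAILS

Verdict: the first failing condition is complementary_slackness -> comp.

comp


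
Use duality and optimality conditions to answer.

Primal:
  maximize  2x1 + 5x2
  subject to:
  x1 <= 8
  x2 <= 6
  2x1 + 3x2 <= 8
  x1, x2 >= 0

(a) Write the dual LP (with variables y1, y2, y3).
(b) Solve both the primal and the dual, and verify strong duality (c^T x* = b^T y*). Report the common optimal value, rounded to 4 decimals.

The standard primal-dual pair for 'max c^T x s.t. A x <= b, x >= 0' is:
  Dual:  min b^T y  s.t.  A^T y >= c,  y >= 0.

So the dual LP is:
  minimize  8y1 + 6y2 + 8y3
  subject to:
    y1 + 2y3 >= 2
    y2 + 3y3 >= 5
    y1, y2, y3 >= 0

Solving the primal: x* = (0, 2.6667).
  primal value c^T x* = 13.3333.
Solving the dual: y* = (0, 0, 1.6667).
  dual value b^T y* = 13.3333.
Strong duality: c^T x* = b^T y*. Confirmed.

13.3333


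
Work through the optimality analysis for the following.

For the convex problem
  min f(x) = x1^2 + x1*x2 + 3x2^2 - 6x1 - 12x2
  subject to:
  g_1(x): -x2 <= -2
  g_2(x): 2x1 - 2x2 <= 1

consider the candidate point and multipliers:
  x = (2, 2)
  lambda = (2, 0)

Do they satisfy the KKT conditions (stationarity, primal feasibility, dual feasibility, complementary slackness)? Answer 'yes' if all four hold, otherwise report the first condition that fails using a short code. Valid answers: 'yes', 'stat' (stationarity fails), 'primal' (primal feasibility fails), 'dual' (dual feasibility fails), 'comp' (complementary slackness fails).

Gradient of f: grad f(x) = Q x + c = (0, 2)
Constraint values g_i(x) = a_i^T x - b_i:
  g_1((2, 2)) = 0
  g_2((2, 2)) = -1
Stationarity residual: grad f(x) + sum_i lambda_i a_i = (0, 0)
  -> stationarity OK
Primal feasibility (all g_i <= 0): OK
Dual feasibility (all lambda_i >= 0): OK
Complementary slackness (lambda_i * g_i(x) = 0 for all i): OK

Verdict: yes, KKT holds.

yes


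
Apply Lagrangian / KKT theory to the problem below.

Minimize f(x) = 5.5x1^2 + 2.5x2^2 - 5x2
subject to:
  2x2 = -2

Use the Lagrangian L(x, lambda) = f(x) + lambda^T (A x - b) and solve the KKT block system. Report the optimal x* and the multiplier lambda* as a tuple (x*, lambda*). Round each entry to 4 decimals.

Form the Lagrangian:
  L(x, lambda) = (1/2) x^T Q x + c^T x + lambda^T (A x - b)
Stationarity (grad_x L = 0): Q x + c + A^T lambda = 0.
Primal feasibility: A x = b.

This gives the KKT block system:
  [ Q   A^T ] [ x     ]   [-c ]
  [ A    0  ] [ lambda ] = [ b ]

Solving the linear system:
  x*      = (0, -1)
  lambda* = (5)
  f(x*)   = 7.5

x* = (0, -1), lambda* = (5)


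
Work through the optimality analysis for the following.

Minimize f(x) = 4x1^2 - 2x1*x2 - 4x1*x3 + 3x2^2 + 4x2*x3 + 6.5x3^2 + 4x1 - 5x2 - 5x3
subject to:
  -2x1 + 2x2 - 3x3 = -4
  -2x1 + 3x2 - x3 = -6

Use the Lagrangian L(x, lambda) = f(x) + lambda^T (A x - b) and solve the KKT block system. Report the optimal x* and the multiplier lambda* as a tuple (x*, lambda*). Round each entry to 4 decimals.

Form the Lagrangian:
  L(x, lambda) = (1/2) x^T Q x + c^T x + lambda^T (A x - b)
Stationarity (grad_x L = 0): Q x + c + A^T lambda = 0.
Primal feasibility: A x = b.

This gives the KKT block system:
  [ Q   A^T ] [ x     ]   [-c ]
  [ A    0  ] [ lambda ] = [ b ]

Solving the linear system:
  x*      = (-0.2059, -2.1176, 0.0588)
  lambda* = (-7.5294, 10.7059)
  f(x*)   = 21.7941

x* = (-0.2059, -2.1176, 0.0588), lambda* = (-7.5294, 10.7059)


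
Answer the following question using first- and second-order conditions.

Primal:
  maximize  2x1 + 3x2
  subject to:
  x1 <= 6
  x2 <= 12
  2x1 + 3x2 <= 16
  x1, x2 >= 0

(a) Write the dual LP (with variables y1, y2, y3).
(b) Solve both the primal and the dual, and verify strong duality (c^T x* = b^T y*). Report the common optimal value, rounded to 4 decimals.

The standard primal-dual pair for 'max c^T x s.t. A x <= b, x >= 0' is:
  Dual:  min b^T y  s.t.  A^T y >= c,  y >= 0.

So the dual LP is:
  minimize  6y1 + 12y2 + 16y3
  subject to:
    y1 + 2y3 >= 2
    y2 + 3y3 >= 3
    y1, y2, y3 >= 0

Solving the primal: x* = (0, 5.3333).
  primal value c^T x* = 16.
Solving the dual: y* = (0, 0, 1).
  dual value b^T y* = 16.
Strong duality: c^T x* = b^T y*. Confirmed.

16


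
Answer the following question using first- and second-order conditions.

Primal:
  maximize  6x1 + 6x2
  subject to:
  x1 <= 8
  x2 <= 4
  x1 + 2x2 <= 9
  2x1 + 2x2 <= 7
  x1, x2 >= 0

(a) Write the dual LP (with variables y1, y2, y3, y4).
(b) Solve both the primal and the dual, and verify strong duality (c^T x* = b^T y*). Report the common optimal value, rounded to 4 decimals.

The standard primal-dual pair for 'max c^T x s.t. A x <= b, x >= 0' is:
  Dual:  min b^T y  s.t.  A^T y >= c,  y >= 0.

So the dual LP is:
  minimize  8y1 + 4y2 + 9y3 + 7y4
  subject to:
    y1 + y3 + 2y4 >= 6
    y2 + 2y3 + 2y4 >= 6
    y1, y2, y3, y4 >= 0

Solving the primal: x* = (3.5, 0).
  primal value c^T x* = 21.
Solving the dual: y* = (0, 0, 0, 3).
  dual value b^T y* = 21.
Strong duality: c^T x* = b^T y*. Confirmed.

21


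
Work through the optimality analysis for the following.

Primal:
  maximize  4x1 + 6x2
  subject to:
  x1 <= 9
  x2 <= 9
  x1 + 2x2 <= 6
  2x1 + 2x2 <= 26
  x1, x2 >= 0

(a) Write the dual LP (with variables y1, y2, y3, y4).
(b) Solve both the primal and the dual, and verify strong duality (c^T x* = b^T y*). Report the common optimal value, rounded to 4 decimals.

The standard primal-dual pair for 'max c^T x s.t. A x <= b, x >= 0' is:
  Dual:  min b^T y  s.t.  A^T y >= c,  y >= 0.

So the dual LP is:
  minimize  9y1 + 9y2 + 6y3 + 26y4
  subject to:
    y1 + y3 + 2y4 >= 4
    y2 + 2y3 + 2y4 >= 6
    y1, y2, y3, y4 >= 0

Solving the primal: x* = (6, 0).
  primal value c^T x* = 24.
Solving the dual: y* = (0, 0, 4, 0).
  dual value b^T y* = 24.
Strong duality: c^T x* = b^T y*. Confirmed.

24


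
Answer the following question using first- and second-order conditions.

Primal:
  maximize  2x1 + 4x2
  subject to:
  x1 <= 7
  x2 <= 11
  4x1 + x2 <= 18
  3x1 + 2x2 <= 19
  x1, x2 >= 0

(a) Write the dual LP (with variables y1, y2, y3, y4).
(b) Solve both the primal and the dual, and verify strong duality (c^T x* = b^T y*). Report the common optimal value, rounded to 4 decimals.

The standard primal-dual pair for 'max c^T x s.t. A x <= b, x >= 0' is:
  Dual:  min b^T y  s.t.  A^T y >= c,  y >= 0.

So the dual LP is:
  minimize  7y1 + 11y2 + 18y3 + 19y4
  subject to:
    y1 + 4y3 + 3y4 >= 2
    y2 + y3 + 2y4 >= 4
    y1, y2, y3, y4 >= 0

Solving the primal: x* = (0, 9.5).
  primal value c^T x* = 38.
Solving the dual: y* = (0, 0, 0, 2).
  dual value b^T y* = 38.
Strong duality: c^T x* = b^T y*. Confirmed.

38


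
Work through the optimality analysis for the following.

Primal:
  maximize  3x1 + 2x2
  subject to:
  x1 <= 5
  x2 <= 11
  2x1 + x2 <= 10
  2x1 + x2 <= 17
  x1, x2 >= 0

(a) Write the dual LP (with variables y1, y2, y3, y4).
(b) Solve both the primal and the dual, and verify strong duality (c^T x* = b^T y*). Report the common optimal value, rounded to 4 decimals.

The standard primal-dual pair for 'max c^T x s.t. A x <= b, x >= 0' is:
  Dual:  min b^T y  s.t.  A^T y >= c,  y >= 0.

So the dual LP is:
  minimize  5y1 + 11y2 + 10y3 + 17y4
  subject to:
    y1 + 2y3 + 2y4 >= 3
    y2 + y3 + y4 >= 2
    y1, y2, y3, y4 >= 0

Solving the primal: x* = (0, 10).
  primal value c^T x* = 20.
Solving the dual: y* = (0, 0, 2, 0).
  dual value b^T y* = 20.
Strong duality: c^T x* = b^T y*. Confirmed.

20


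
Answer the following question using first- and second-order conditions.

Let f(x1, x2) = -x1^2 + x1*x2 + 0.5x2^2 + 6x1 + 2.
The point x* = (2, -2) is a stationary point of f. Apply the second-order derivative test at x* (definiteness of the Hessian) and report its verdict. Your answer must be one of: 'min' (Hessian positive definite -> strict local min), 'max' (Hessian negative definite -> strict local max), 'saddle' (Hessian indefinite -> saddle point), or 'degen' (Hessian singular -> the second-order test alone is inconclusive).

Compute the Hessian H = grad^2 f:
  H = [[-2, 1], [1, 1]]
Verify stationarity: grad f(x*) = H x* + g = (0, 0).
Eigenvalues of H: -2.3028, 1.3028.
Eigenvalues have mixed signs, so H is indefinite -> x* is a saddle point.

saddle


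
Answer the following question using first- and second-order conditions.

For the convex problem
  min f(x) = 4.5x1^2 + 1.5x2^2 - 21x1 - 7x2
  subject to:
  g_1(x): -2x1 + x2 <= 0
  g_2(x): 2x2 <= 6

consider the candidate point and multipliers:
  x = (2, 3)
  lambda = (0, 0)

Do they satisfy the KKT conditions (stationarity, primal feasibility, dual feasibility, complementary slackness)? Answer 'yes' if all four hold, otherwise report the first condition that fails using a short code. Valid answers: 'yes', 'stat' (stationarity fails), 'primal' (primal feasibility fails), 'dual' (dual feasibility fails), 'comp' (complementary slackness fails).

Gradient of f: grad f(x) = Q x + c = (-3, 2)
Constraint values g_i(x) = a_i^T x - b_i:
  g_1((2, 3)) = -1
  g_2((2, 3)) = 0
Stationarity residual: grad f(x) + sum_i lambda_i a_i = (-3, 2)
  -> stationarity FAILS
Primal feasibility (all g_i <= 0): OK
Dual feasibility (all lambda_i >= 0): OK
Complementary slackness (lambda_i * g_i(x) = 0 for all i): OK

Verdict: the first failing condition is stationarity -> stat.

stat


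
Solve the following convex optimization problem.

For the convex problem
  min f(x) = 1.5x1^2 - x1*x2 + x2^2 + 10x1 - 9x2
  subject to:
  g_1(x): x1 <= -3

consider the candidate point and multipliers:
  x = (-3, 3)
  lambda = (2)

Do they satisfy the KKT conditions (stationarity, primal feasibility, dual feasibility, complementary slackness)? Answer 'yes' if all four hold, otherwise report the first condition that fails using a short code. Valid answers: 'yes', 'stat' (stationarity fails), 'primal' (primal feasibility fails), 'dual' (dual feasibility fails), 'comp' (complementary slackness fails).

Gradient of f: grad f(x) = Q x + c = (-2, 0)
Constraint values g_i(x) = a_i^T x - b_i:
  g_1((-3, 3)) = 0
Stationarity residual: grad f(x) + sum_i lambda_i a_i = (0, 0)
  -> stationarity OK
Primal feasibility (all g_i <= 0): OK
Dual feasibility (all lambda_i >= 0): OK
Complementary slackness (lambda_i * g_i(x) = 0 for all i): OK

Verdict: yes, KKT holds.

yes


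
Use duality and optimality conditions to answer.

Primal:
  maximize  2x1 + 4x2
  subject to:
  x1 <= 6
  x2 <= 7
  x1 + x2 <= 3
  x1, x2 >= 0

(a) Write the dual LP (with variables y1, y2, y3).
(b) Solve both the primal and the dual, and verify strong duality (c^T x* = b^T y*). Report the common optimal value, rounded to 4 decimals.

The standard primal-dual pair for 'max c^T x s.t. A x <= b, x >= 0' is:
  Dual:  min b^T y  s.t.  A^T y >= c,  y >= 0.

So the dual LP is:
  minimize  6y1 + 7y2 + 3y3
  subject to:
    y1 + y3 >= 2
    y2 + y3 >= 4
    y1, y2, y3 >= 0

Solving the primal: x* = (0, 3).
  primal value c^T x* = 12.
Solving the dual: y* = (0, 0, 4).
  dual value b^T y* = 12.
Strong duality: c^T x* = b^T y*. Confirmed.

12


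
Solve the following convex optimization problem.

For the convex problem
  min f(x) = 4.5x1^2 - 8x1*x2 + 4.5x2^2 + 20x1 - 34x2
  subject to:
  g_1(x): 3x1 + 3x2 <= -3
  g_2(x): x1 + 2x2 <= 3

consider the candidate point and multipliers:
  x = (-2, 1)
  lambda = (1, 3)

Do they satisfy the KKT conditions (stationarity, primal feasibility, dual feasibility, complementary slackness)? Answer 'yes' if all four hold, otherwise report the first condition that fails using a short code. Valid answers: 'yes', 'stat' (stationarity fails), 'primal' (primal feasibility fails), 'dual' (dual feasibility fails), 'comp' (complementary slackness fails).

Gradient of f: grad f(x) = Q x + c = (-6, -9)
Constraint values g_i(x) = a_i^T x - b_i:
  g_1((-2, 1)) = 0
  g_2((-2, 1)) = -3
Stationarity residual: grad f(x) + sum_i lambda_i a_i = (0, 0)
  -> stationarity OK
Primal feasibility (all g_i <= 0): OK
Dual feasibility (all lambda_i >= 0): OK
Complementary slackness (lambda_i * g_i(x) = 0 for all i): FAILS

Verdict: the first failing condition is complementary_slackness -> comp.

comp


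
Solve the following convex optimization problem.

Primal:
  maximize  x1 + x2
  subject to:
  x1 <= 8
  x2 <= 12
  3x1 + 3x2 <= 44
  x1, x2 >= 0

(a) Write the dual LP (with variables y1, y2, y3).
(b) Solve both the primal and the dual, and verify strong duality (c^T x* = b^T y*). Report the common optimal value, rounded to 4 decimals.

The standard primal-dual pair for 'max c^T x s.t. A x <= b, x >= 0' is:
  Dual:  min b^T y  s.t.  A^T y >= c,  y >= 0.

So the dual LP is:
  minimize  8y1 + 12y2 + 44y3
  subject to:
    y1 + 3y3 >= 1
    y2 + 3y3 >= 1
    y1, y2, y3 >= 0

Solving the primal: x* = (2.6667, 12).
  primal value c^T x* = 14.6667.
Solving the dual: y* = (0, 0, 0.3333).
  dual value b^T y* = 14.6667.
Strong duality: c^T x* = b^T y*. Confirmed.

14.6667


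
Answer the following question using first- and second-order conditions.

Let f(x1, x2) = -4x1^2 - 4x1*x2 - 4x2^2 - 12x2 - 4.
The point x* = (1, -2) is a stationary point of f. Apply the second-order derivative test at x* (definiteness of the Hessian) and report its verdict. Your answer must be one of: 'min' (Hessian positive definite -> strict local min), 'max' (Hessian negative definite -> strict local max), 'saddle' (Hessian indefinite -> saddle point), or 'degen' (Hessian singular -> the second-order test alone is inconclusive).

Compute the Hessian H = grad^2 f:
  H = [[-8, -4], [-4, -8]]
Verify stationarity: grad f(x*) = H x* + g = (0, 0).
Eigenvalues of H: -12, -4.
Both eigenvalues < 0, so H is negative definite -> x* is a strict local max.

max


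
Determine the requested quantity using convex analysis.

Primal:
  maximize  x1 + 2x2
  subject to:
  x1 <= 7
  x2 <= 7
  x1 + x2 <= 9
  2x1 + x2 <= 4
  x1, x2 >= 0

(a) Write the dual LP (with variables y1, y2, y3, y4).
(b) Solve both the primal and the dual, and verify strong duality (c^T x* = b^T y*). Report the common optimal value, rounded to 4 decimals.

The standard primal-dual pair for 'max c^T x s.t. A x <= b, x >= 0' is:
  Dual:  min b^T y  s.t.  A^T y >= c,  y >= 0.

So the dual LP is:
  minimize  7y1 + 7y2 + 9y3 + 4y4
  subject to:
    y1 + y3 + 2y4 >= 1
    y2 + y3 + y4 >= 2
    y1, y2, y3, y4 >= 0

Solving the primal: x* = (0, 4).
  primal value c^T x* = 8.
Solving the dual: y* = (0, 0, 0, 2).
  dual value b^T y* = 8.
Strong duality: c^T x* = b^T y*. Confirmed.

8


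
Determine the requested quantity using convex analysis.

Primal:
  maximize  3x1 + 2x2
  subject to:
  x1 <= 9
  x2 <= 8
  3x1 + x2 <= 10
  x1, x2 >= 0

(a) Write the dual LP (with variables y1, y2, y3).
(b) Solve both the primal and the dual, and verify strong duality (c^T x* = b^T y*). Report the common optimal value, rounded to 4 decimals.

The standard primal-dual pair for 'max c^T x s.t. A x <= b, x >= 0' is:
  Dual:  min b^T y  s.t.  A^T y >= c,  y >= 0.

So the dual LP is:
  minimize  9y1 + 8y2 + 10y3
  subject to:
    y1 + 3y3 >= 3
    y2 + y3 >= 2
    y1, y2, y3 >= 0

Solving the primal: x* = (0.6667, 8).
  primal value c^T x* = 18.
Solving the dual: y* = (0, 1, 1).
  dual value b^T y* = 18.
Strong duality: c^T x* = b^T y*. Confirmed.

18


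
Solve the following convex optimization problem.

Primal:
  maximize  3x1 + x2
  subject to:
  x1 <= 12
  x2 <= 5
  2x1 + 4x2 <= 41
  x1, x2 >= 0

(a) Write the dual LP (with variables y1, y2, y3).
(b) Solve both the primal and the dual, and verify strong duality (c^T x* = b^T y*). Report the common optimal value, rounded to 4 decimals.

The standard primal-dual pair for 'max c^T x s.t. A x <= b, x >= 0' is:
  Dual:  min b^T y  s.t.  A^T y >= c,  y >= 0.

So the dual LP is:
  minimize  12y1 + 5y2 + 41y3
  subject to:
    y1 + 2y3 >= 3
    y2 + 4y3 >= 1
    y1, y2, y3 >= 0

Solving the primal: x* = (12, 4.25).
  primal value c^T x* = 40.25.
Solving the dual: y* = (2.5, 0, 0.25).
  dual value b^T y* = 40.25.
Strong duality: c^T x* = b^T y*. Confirmed.

40.25


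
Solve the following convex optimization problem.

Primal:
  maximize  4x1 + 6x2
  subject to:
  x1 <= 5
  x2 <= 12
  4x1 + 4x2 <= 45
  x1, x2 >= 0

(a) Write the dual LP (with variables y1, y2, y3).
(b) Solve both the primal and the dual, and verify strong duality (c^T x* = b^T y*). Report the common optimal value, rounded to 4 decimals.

The standard primal-dual pair for 'max c^T x s.t. A x <= b, x >= 0' is:
  Dual:  min b^T y  s.t.  A^T y >= c,  y >= 0.

So the dual LP is:
  minimize  5y1 + 12y2 + 45y3
  subject to:
    y1 + 4y3 >= 4
    y2 + 4y3 >= 6
    y1, y2, y3 >= 0

Solving the primal: x* = (0, 11.25).
  primal value c^T x* = 67.5.
Solving the dual: y* = (0, 0, 1.5).
  dual value b^T y* = 67.5.
Strong duality: c^T x* = b^T y*. Confirmed.

67.5


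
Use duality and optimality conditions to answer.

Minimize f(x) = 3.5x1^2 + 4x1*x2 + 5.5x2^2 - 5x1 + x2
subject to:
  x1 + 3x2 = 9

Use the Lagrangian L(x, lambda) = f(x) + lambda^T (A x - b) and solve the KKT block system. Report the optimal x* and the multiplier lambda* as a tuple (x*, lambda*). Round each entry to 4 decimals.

Form the Lagrangian:
  L(x, lambda) = (1/2) x^T Q x + c^T x + lambda^T (A x - b)
Stationarity (grad_x L = 0): Q x + c + A^T lambda = 0.
Primal feasibility: A x = b.

This gives the KKT block system:
  [ Q   A^T ] [ x     ]   [-c ]
  [ A    0  ] [ lambda ] = [ b ]

Solving the linear system:
  x*      = (0.78, 2.74)
  lambda* = (-11.42)
  f(x*)   = 50.81

x* = (0.78, 2.74), lambda* = (-11.42)


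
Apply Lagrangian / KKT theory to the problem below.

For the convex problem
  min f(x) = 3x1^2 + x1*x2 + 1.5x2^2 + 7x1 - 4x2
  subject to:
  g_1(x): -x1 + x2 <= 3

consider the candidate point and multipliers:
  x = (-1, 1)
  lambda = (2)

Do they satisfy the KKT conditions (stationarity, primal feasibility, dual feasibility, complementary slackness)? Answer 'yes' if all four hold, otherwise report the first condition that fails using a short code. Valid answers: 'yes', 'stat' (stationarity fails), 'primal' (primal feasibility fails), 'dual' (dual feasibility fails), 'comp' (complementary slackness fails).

Gradient of f: grad f(x) = Q x + c = (2, -2)
Constraint values g_i(x) = a_i^T x - b_i:
  g_1((-1, 1)) = -1
Stationarity residual: grad f(x) + sum_i lambda_i a_i = (0, 0)
  -> stationarity OK
Primal feasibility (all g_i <= 0): OK
Dual feasibility (all lambda_i >= 0): OK
Complementary slackness (lambda_i * g_i(x) = 0 for all i): FAILS

Verdict: the first failing condition is complementary_slackness -> comp.

comp


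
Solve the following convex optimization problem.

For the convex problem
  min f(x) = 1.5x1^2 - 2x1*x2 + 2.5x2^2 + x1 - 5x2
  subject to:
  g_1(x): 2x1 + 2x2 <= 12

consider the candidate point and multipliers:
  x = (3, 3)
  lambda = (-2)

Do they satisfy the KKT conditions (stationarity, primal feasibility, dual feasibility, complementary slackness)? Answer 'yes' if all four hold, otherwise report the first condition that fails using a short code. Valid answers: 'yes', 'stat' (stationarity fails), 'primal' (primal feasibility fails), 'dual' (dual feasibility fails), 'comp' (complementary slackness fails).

Gradient of f: grad f(x) = Q x + c = (4, 4)
Constraint values g_i(x) = a_i^T x - b_i:
  g_1((3, 3)) = 0
Stationarity residual: grad f(x) + sum_i lambda_i a_i = (0, 0)
  -> stationarity OK
Primal feasibility (all g_i <= 0): OK
Dual feasibility (all lambda_i >= 0): FAILS
Complementary slackness (lambda_i * g_i(x) = 0 for all i): OK

Verdict: the first failing condition is dual_feasibility -> dual.

dual


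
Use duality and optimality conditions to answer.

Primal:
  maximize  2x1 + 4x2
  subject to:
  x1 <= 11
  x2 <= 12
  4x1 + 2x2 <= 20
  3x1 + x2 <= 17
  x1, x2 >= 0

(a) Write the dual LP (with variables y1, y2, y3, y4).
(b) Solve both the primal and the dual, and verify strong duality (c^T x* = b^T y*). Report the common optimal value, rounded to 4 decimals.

The standard primal-dual pair for 'max c^T x s.t. A x <= b, x >= 0' is:
  Dual:  min b^T y  s.t.  A^T y >= c,  y >= 0.

So the dual LP is:
  minimize  11y1 + 12y2 + 20y3 + 17y4
  subject to:
    y1 + 4y3 + 3y4 >= 2
    y2 + 2y3 + y4 >= 4
    y1, y2, y3, y4 >= 0

Solving the primal: x* = (0, 10).
  primal value c^T x* = 40.
Solving the dual: y* = (0, 0, 2, 0).
  dual value b^T y* = 40.
Strong duality: c^T x* = b^T y*. Confirmed.

40


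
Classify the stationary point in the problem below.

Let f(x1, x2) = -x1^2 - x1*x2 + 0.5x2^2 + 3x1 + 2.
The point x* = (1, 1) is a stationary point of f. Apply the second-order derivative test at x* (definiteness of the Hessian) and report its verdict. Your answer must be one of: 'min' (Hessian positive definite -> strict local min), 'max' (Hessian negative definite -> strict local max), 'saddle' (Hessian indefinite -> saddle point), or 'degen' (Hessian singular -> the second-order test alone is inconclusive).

Compute the Hessian H = grad^2 f:
  H = [[-2, -1], [-1, 1]]
Verify stationarity: grad f(x*) = H x* + g = (0, 0).
Eigenvalues of H: -2.3028, 1.3028.
Eigenvalues have mixed signs, so H is indefinite -> x* is a saddle point.

saddle


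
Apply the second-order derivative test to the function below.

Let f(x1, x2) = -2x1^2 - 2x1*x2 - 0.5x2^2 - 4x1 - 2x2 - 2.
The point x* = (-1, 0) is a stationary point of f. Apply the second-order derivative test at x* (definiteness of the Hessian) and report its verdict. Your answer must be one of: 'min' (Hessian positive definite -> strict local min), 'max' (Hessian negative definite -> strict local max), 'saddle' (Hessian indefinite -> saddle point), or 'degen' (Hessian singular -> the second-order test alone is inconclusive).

Compute the Hessian H = grad^2 f:
  H = [[-4, -2], [-2, -1]]
Verify stationarity: grad f(x*) = H x* + g = (0, 0).
Eigenvalues of H: -5, 0.
H has a zero eigenvalue (singular; negative semidefinite but not definite), so H is neither positive definite, negative definite, nor indefinite. The second-order test alone is inconclusive -> degen.
(Indeed, f is constant along the null direction of H through x*, so x* is not a strict local extremum.)

degen


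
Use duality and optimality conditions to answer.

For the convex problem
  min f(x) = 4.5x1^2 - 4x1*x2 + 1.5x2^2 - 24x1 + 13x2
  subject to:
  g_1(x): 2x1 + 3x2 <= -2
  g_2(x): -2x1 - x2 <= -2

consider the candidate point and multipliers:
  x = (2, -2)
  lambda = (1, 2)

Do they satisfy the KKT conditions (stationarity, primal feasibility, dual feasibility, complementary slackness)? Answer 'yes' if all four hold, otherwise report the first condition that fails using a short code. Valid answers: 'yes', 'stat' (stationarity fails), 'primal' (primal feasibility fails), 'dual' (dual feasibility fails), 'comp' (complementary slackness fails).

Gradient of f: grad f(x) = Q x + c = (2, -1)
Constraint values g_i(x) = a_i^T x - b_i:
  g_1((2, -2)) = 0
  g_2((2, -2)) = 0
Stationarity residual: grad f(x) + sum_i lambda_i a_i = (0, 0)
  -> stationarity OK
Primal feasibility (all g_i <= 0): OK
Dual feasibility (all lambda_i >= 0): OK
Complementary slackness (lambda_i * g_i(x) = 0 for all i): OK

Verdict: yes, KKT holds.

yes


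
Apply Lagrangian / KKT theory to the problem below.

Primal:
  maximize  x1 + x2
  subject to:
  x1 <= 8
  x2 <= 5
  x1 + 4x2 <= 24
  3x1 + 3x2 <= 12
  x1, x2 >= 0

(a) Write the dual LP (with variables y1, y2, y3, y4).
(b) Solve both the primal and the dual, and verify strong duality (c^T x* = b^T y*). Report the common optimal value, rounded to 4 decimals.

The standard primal-dual pair for 'max c^T x s.t. A x <= b, x >= 0' is:
  Dual:  min b^T y  s.t.  A^T y >= c,  y >= 0.

So the dual LP is:
  minimize  8y1 + 5y2 + 24y3 + 12y4
  subject to:
    y1 + y3 + 3y4 >= 1
    y2 + 4y3 + 3y4 >= 1
    y1, y2, y3, y4 >= 0

Solving the primal: x* = (4, 0).
  primal value c^T x* = 4.
Solving the dual: y* = (0, 0, 0, 0.3333).
  dual value b^T y* = 4.
Strong duality: c^T x* = b^T y*. Confirmed.

4


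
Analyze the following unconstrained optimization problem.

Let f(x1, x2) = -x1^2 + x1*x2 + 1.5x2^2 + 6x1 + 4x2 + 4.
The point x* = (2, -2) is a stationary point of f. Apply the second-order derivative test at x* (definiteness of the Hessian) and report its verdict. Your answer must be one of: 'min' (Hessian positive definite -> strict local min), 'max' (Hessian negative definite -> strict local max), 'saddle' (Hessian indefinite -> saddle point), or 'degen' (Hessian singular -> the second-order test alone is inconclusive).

Compute the Hessian H = grad^2 f:
  H = [[-2, 1], [1, 3]]
Verify stationarity: grad f(x*) = H x* + g = (0, 0).
Eigenvalues of H: -2.1926, 3.1926.
Eigenvalues have mixed signs, so H is indefinite -> x* is a saddle point.

saddle


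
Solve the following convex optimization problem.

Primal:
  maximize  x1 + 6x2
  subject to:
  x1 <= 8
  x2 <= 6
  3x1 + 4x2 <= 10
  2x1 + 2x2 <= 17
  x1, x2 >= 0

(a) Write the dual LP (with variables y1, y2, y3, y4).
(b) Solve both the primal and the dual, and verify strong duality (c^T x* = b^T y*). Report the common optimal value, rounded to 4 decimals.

The standard primal-dual pair for 'max c^T x s.t. A x <= b, x >= 0' is:
  Dual:  min b^T y  s.t.  A^T y >= c,  y >= 0.

So the dual LP is:
  minimize  8y1 + 6y2 + 10y3 + 17y4
  subject to:
    y1 + 3y3 + 2y4 >= 1
    y2 + 4y3 + 2y4 >= 6
    y1, y2, y3, y4 >= 0

Solving the primal: x* = (0, 2.5).
  primal value c^T x* = 15.
Solving the dual: y* = (0, 0, 1.5, 0).
  dual value b^T y* = 15.
Strong duality: c^T x* = b^T y*. Confirmed.

15


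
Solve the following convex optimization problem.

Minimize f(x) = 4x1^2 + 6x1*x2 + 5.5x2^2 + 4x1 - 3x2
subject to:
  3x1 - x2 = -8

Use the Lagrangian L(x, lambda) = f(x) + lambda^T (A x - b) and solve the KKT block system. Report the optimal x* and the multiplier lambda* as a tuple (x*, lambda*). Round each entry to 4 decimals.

Form the Lagrangian:
  L(x, lambda) = (1/2) x^T Q x + c^T x + lambda^T (A x - b)
Stationarity (grad_x L = 0): Q x + c + A^T lambda = 0.
Primal feasibility: A x = b.

This gives the KKT block system:
  [ Q   A^T ] [ x     ]   [-c ]
  [ A    0  ] [ lambda ] = [ b ]

Solving the linear system:
  x*      = (-2.1469, 1.5594)
  lambda* = (1.2727)
  f(x*)   = -1.542

x* = (-2.1469, 1.5594), lambda* = (1.2727)


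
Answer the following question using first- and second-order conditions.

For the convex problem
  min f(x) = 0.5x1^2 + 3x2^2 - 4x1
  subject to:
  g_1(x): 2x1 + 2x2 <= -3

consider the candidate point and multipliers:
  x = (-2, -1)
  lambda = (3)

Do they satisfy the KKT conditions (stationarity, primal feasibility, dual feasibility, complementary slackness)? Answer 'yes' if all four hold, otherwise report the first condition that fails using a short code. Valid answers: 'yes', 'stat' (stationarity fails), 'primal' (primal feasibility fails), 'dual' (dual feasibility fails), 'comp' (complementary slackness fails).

Gradient of f: grad f(x) = Q x + c = (-6, -6)
Constraint values g_i(x) = a_i^T x - b_i:
  g_1((-2, -1)) = -3
Stationarity residual: grad f(x) + sum_i lambda_i a_i = (0, 0)
  -> stationarity OK
Primal feasibility (all g_i <= 0): OK
Dual feasibility (all lambda_i >= 0): OK
Complementary slackness (lambda_i * g_i(x) = 0 for all i): FAILS

Verdict: the first failing condition is complementary_slackness -> comp.

comp


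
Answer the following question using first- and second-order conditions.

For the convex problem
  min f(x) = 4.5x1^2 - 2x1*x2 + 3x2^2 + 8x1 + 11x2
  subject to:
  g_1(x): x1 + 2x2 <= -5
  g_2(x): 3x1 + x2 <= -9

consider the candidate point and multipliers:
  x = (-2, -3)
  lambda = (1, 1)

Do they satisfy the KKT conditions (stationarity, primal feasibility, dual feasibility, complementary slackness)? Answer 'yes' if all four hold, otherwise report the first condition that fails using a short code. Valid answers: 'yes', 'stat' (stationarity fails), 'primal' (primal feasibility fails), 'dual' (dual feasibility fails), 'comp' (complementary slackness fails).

Gradient of f: grad f(x) = Q x + c = (-4, -3)
Constraint values g_i(x) = a_i^T x - b_i:
  g_1((-2, -3)) = -3
  g_2((-2, -3)) = 0
Stationarity residual: grad f(x) + sum_i lambda_i a_i = (0, 0)
  -> stationarity OK
Primal feasibility (all g_i <= 0): OK
Dual feasibility (all lambda_i >= 0): OK
Complementary slackness (lambda_i * g_i(x) = 0 for all i): FAILS

Verdict: the first failing condition is complementary_slackness -> comp.

comp


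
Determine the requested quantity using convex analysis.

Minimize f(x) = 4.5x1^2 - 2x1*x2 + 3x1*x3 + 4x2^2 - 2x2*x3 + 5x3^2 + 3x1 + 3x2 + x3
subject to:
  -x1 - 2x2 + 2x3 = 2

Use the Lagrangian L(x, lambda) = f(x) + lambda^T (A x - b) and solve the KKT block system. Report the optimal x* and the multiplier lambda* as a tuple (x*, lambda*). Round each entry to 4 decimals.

Form the Lagrangian:
  L(x, lambda) = (1/2) x^T Q x + c^T x + lambda^T (A x - b)
Stationarity (grad_x L = 0): Q x + c + A^T lambda = 0.
Primal feasibility: A x = b.

This gives the KKT block system:
  [ Q   A^T ] [ x     ]   [-c ]
  [ A    0  ] [ lambda ] = [ b ]

Solving the linear system:
  x*      = (-0.5674, -0.6545, 0.0618)
  lambda* = (-0.6124)
  f(x*)   = -1.1896

x* = (-0.5674, -0.6545, 0.0618), lambda* = (-0.6124)


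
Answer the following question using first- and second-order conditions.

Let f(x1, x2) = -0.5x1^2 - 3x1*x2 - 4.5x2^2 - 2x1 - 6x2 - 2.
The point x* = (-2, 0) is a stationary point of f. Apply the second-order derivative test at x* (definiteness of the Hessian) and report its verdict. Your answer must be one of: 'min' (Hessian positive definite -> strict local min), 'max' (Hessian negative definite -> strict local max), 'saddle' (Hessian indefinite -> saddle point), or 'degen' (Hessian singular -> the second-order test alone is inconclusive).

Compute the Hessian H = grad^2 f:
  H = [[-1, -3], [-3, -9]]
Verify stationarity: grad f(x*) = H x* + g = (0, 0).
Eigenvalues of H: -10, 0.
H has a zero eigenvalue (singular; negative semidefinite but not definite), so H is neither positive definite, negative definite, nor indefinite. The second-order test alone is inconclusive -> degen.
(Indeed, f is constant along the null direction of H through x*, so x* is not a strict local extremum.)

degen


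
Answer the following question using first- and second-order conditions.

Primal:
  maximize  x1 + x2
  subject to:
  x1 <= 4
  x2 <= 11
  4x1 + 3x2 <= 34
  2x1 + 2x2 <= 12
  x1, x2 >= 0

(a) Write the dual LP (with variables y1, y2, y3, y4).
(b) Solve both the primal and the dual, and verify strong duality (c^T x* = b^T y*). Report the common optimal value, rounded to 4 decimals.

The standard primal-dual pair for 'max c^T x s.t. A x <= b, x >= 0' is:
  Dual:  min b^T y  s.t.  A^T y >= c,  y >= 0.

So the dual LP is:
  minimize  4y1 + 11y2 + 34y3 + 12y4
  subject to:
    y1 + 4y3 + 2y4 >= 1
    y2 + 3y3 + 2y4 >= 1
    y1, y2, y3, y4 >= 0

Solving the primal: x* = (0, 6).
  primal value c^T x* = 6.
Solving the dual: y* = (0, 0, 0, 0.5).
  dual value b^T y* = 6.
Strong duality: c^T x* = b^T y*. Confirmed.

6


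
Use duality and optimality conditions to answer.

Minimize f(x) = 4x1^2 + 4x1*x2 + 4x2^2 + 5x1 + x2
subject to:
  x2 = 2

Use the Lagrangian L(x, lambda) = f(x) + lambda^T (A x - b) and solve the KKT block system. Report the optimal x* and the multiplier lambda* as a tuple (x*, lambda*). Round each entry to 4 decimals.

Form the Lagrangian:
  L(x, lambda) = (1/2) x^T Q x + c^T x + lambda^T (A x - b)
Stationarity (grad_x L = 0): Q x + c + A^T lambda = 0.
Primal feasibility: A x = b.

This gives the KKT block system:
  [ Q   A^T ] [ x     ]   [-c ]
  [ A    0  ] [ lambda ] = [ b ]

Solving the linear system:
  x*      = (-1.625, 2)
  lambda* = (-10.5)
  f(x*)   = 7.4375

x* = (-1.625, 2), lambda* = (-10.5)


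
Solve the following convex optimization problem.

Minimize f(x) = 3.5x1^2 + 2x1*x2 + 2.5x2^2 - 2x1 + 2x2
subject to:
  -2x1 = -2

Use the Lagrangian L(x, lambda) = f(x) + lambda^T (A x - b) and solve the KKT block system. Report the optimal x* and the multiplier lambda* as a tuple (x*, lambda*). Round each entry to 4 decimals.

Form the Lagrangian:
  L(x, lambda) = (1/2) x^T Q x + c^T x + lambda^T (A x - b)
Stationarity (grad_x L = 0): Q x + c + A^T lambda = 0.
Primal feasibility: A x = b.

This gives the KKT block system:
  [ Q   A^T ] [ x     ]   [-c ]
  [ A    0  ] [ lambda ] = [ b ]

Solving the linear system:
  x*      = (1, -0.8)
  lambda* = (1.7)
  f(x*)   = -0.1

x* = (1, -0.8), lambda* = (1.7)


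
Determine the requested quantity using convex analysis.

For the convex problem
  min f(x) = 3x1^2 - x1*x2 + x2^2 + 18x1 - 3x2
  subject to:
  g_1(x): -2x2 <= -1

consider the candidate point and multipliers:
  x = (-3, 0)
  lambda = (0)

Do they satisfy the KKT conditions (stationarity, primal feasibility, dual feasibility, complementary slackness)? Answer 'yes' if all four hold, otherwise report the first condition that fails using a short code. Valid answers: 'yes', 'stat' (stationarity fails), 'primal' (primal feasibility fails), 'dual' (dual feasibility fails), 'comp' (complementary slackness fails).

Gradient of f: grad f(x) = Q x + c = (0, 0)
Constraint values g_i(x) = a_i^T x - b_i:
  g_1((-3, 0)) = 1
Stationarity residual: grad f(x) + sum_i lambda_i a_i = (0, 0)
  -> stationarity OK
Primal feasibility (all g_i <= 0): FAILS
Dual feasibility (all lambda_i >= 0): OK
Complementary slackness (lambda_i * g_i(x) = 0 for all i): OK

Verdict: the first failing condition is primal_feasibility -> primal.

primal


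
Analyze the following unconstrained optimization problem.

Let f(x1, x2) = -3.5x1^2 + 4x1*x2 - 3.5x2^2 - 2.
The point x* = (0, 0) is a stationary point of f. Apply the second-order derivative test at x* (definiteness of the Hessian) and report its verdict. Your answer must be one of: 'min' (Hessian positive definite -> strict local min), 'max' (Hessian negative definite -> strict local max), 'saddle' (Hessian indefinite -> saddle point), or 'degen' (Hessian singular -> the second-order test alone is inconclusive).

Compute the Hessian H = grad^2 f:
  H = [[-7, 4], [4, -7]]
Verify stationarity: grad f(x*) = H x* + g = (0, 0).
Eigenvalues of H: -11, -3.
Both eigenvalues < 0, so H is negative definite -> x* is a strict local max.

max


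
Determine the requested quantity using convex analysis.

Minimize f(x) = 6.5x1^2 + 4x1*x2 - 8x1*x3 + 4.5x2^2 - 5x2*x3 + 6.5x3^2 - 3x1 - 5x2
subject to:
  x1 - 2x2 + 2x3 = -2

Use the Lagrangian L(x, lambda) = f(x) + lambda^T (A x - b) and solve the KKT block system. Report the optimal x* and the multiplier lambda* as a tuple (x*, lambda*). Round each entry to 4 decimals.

Form the Lagrangian:
  L(x, lambda) = (1/2) x^T Q x + c^T x + lambda^T (A x - b)
Stationarity (grad_x L = 0): Q x + c + A^T lambda = 0.
Primal feasibility: A x = b.

This gives the KKT block system:
  [ Q   A^T ] [ x     ]   [-c ]
  [ A    0  ] [ lambda ] = [ b ]

Solving the linear system:
  x*      = (-0.1498, 0.9835, 0.0584)
  lambda* = (1.4802)
  f(x*)   = -0.7539

x* = (-0.1498, 0.9835, 0.0584), lambda* = (1.4802)


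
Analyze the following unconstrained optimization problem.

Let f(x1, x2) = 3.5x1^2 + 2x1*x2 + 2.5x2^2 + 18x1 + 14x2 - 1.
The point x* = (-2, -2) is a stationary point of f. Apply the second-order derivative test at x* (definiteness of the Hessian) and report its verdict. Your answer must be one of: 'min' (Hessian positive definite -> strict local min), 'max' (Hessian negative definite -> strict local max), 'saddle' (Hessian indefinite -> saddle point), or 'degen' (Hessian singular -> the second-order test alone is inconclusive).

Compute the Hessian H = grad^2 f:
  H = [[7, 2], [2, 5]]
Verify stationarity: grad f(x*) = H x* + g = (0, 0).
Eigenvalues of H: 3.7639, 8.2361.
Both eigenvalues > 0, so H is positive definite -> x* is a strict local min.

min


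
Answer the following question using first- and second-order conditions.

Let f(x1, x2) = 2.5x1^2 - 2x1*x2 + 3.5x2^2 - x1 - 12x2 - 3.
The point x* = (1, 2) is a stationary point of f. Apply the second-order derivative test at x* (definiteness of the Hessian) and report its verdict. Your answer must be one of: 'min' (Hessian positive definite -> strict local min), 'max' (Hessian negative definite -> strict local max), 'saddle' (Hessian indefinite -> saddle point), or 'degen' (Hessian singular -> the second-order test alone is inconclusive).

Compute the Hessian H = grad^2 f:
  H = [[5, -2], [-2, 7]]
Verify stationarity: grad f(x*) = H x* + g = (0, 0).
Eigenvalues of H: 3.7639, 8.2361.
Both eigenvalues > 0, so H is positive definite -> x* is a strict local min.

min


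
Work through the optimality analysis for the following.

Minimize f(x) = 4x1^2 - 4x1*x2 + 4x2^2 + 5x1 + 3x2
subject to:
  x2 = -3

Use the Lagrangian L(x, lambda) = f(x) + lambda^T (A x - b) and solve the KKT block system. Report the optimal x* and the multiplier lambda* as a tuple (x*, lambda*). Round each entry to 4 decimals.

Form the Lagrangian:
  L(x, lambda) = (1/2) x^T Q x + c^T x + lambda^T (A x - b)
Stationarity (grad_x L = 0): Q x + c + A^T lambda = 0.
Primal feasibility: A x = b.

This gives the KKT block system:
  [ Q   A^T ] [ x     ]   [-c ]
  [ A    0  ] [ lambda ] = [ b ]

Solving the linear system:
  x*      = (-2.125, -3)
  lambda* = (12.5)
  f(x*)   = 8.9375

x* = (-2.125, -3), lambda* = (12.5)


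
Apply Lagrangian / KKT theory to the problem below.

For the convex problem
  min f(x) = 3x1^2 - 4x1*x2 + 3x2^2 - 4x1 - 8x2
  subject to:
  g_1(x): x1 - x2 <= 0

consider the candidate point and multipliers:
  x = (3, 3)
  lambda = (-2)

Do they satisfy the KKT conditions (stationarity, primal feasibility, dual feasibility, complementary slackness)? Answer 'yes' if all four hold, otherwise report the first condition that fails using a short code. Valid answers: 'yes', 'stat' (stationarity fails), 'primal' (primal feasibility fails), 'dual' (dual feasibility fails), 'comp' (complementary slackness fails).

Gradient of f: grad f(x) = Q x + c = (2, -2)
Constraint values g_i(x) = a_i^T x - b_i:
  g_1((3, 3)) = 0
Stationarity residual: grad f(x) + sum_i lambda_i a_i = (0, 0)
  -> stationarity OK
Primal feasibility (all g_i <= 0): OK
Dual feasibility (all lambda_i >= 0): FAILS
Complementary slackness (lambda_i * g_i(x) = 0 for all i): OK

Verdict: the first failing condition is dual_feasibility -> dual.

dual
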